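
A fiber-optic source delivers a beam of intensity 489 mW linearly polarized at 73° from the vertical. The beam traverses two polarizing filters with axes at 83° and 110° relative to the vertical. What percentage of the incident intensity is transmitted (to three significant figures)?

≈ 77.0%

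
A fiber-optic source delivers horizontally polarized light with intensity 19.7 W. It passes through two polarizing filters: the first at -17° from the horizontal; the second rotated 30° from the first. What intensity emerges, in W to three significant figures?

I ≈ 13.5 W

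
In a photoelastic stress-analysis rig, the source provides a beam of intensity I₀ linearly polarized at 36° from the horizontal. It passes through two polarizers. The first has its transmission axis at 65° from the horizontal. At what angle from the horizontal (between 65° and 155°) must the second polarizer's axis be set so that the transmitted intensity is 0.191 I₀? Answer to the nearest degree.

θ ≈ 125°

I₁ = I₀ cos²(65° − 36°) = I₀ cos²(29°) = 0.765 I₀.
Need I₂/I₀ = 0.191, so cos²(θ − 65°) = 0.191 / 0.765 = 0.2497.
θ − 65° = arccos(√0.2497) = 60.0°, giving θ ≈ 65 + 60.0 = 125.0°.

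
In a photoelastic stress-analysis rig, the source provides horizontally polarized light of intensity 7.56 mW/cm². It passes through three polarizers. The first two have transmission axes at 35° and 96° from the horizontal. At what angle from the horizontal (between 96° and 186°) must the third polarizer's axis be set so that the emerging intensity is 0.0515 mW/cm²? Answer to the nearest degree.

θ ≈ 174°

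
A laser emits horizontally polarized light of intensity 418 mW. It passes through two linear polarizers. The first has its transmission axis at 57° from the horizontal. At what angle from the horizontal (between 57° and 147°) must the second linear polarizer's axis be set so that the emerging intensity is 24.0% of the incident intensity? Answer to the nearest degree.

I₁ = I₀ cos²(57° − 0°) = I₀ cos²(57°) = 0.2966 I₀.
Need I₂/I₀ = 0.24, so cos²(θ − 57°) = 0.24 / 0.2966 = 0.8091.
θ − 57° = arccos(√0.8091) = 25.9°, giving θ ≈ 57 + 25.9 = 82.9°.

θ ≈ 83°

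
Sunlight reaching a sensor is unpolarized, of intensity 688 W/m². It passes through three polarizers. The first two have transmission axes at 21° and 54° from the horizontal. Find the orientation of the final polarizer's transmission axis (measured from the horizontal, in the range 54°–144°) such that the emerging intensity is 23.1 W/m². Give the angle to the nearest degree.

θ ≈ 126°

Unpolarized light through the first polarizer → I₁ = ½ I₀, now polarized at 21°.
I₂ = I₁ cos²(54° − 21°) = 0.5 I₀ · cos²(33°) = 0.3517 I₀.
Target fraction: 23.1 / 688 W/m² = 0.03358 of I₀.
Need I₃/I₀ = 0.03358, so cos²(θ − 54°) = 0.03358 / 0.3517 = 0.09547.
θ − 54° = arccos(√0.09547) = 72.0°, giving θ ≈ 54 + 72.0 = 126.0°.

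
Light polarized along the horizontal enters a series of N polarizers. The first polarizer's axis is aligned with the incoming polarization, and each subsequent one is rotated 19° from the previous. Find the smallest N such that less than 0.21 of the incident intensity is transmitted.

N = 15

First polarizer is aligned with the polarization: full transmission.
Each further stage multiplies by cos²(19°) = 0.894.
After N polarizers: T = 0.894^(N−1). Require T < 0.21 ⇒ N−1 > ln(0.21)/ln(0.894) = 13.93, so N−1 ≥ 14 and N = 15.
Check: N=15 gives T = 0.2083 < 0.21; N=14 gives T = 0.233.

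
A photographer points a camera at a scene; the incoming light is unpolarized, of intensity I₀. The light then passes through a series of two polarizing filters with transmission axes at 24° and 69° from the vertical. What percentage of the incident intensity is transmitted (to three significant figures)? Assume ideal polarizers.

≈ 25.0%

Unpolarized light through the first polarizer → I₁ = ½ I₀, now polarized at 24°.
I₂ = I₁ cos²(69° − 24°) = 0.5 I₀ · cos²(45°) = 0.25 I₀.
That is 25% of the incident intensity.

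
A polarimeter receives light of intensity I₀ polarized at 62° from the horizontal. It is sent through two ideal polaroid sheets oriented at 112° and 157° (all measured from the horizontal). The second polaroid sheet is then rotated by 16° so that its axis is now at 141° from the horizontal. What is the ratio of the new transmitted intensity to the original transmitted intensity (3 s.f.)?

Before rotation:
I₁ = I₀ cos²(112° − 62°) = I₀ cos²(50°) = 0.4132 I₀.
I₂ = I₁ cos²(157° − 112°) = 0.4132 I₀ · cos²(45°) = 0.2066 I₀.
After rotation:
I₁ = I₀ cos²(112° − 62°) = I₀ cos²(50°) = 0.4132 I₀.
I₂ = I₁ cos²(141° − 112°) = 0.4132 I₀ · cos²(29°) = 0.3161 I₀.
Ratio = 0.3161 / 0.2066 = 1.53.

I_new/I_old ≈ 1.53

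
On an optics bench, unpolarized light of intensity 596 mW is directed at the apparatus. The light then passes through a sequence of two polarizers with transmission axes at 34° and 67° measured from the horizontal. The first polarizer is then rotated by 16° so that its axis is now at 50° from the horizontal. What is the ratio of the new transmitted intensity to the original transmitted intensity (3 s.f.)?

I_new/I_old ≈ 1.30

Before rotation:
Unpolarized light through the first polarizer → I₁ = ½ I₀, now polarized at 34°.
I₂ = I₁ cos²(67° − 34°) = 0.5 I₀ · cos²(33°) = 0.3517 I₀.
After rotation:
Unpolarized light through the first polarizer → I₁ = ½ I₀, now polarized at 50°.
I₂ = I₁ cos²(67° − 50°) = 0.5 I₀ · cos²(17°) = 0.4573 I₀.
Ratio = 0.4573 / 0.3517 = 1.3.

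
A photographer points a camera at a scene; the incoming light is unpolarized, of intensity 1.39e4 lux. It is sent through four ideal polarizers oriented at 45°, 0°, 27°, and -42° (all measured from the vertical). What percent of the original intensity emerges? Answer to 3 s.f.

≈ 2.55%

Unpolarized light through the first polarizer → I₁ = 1.39e4 lux/2 = 6950 lux, polarized at 45°.
I₂ = I₁ · cos²(45°) = 6950 · 0.5 = 3475 lux.
I₃ = I₂ · cos²(27°) = 3475 · 0.7939 = 2759 lux.
I₄ = I₃ · cos²(69°) = 2759 · 0.1284 = 354.3 lux.
That is 2.549% of the incident intensity.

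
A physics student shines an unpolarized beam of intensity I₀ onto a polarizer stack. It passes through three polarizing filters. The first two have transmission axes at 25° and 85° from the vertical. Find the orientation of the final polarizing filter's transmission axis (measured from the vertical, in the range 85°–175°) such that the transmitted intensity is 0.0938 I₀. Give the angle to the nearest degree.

θ ≈ 115°

Unpolarized light through the first polarizer → I₁ = ½ I₀, now polarized at 25°.
I₂ = I₁ cos²(85° − 25°) = 0.5 I₀ · cos²(60°) = 0.125 I₀.
Need I₃/I₀ = 0.0938, so cos²(θ − 85°) = 0.0938 / 0.125 = 0.7504.
θ − 85° = arccos(√0.7504) = 30.0°, giving θ ≈ 85 + 30.0 = 115.0°.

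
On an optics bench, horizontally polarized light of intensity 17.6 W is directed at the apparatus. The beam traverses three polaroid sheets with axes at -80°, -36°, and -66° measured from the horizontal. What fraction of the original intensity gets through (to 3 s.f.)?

I/I₀ ≈ 0.0117

I₁ = 17.6 W · cos²(80°) = 0.5307 W.
I₂ = I₁ · cos²(44°) = 0.5307 · 0.5174 = 0.2746 W.
I₃ = I₂ · cos²(30°) = 0.2746 · 0.75 = 0.206 W.
Transmitted fraction = 0.0117.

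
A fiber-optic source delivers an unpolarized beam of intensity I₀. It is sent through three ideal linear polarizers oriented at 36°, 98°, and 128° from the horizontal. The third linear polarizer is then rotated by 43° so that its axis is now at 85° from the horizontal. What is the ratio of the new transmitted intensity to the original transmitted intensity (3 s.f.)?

Before rotation:
Unpolarized light through the first polarizer → I₁ = ½ I₀, now polarized at 36°.
I₂ = I₁ cos²(98° − 36°) = 0.5 I₀ · cos²(62°) = 0.1102 I₀.
I₃ = I₂ cos²(128° − 98°) = 0.1102 I₀ · cos²(30°) = 0.08265 I₀.
After rotation:
Unpolarized light through the first polarizer → I₁ = ½ I₀, now polarized at 36°.
I₂ = I₁ cos²(98° − 36°) = 0.5 I₀ · cos²(62°) = 0.1102 I₀.
I₃ = I₂ cos²(85° − 98°) = 0.1102 I₀ · cos²(13°) = 0.1046 I₀.
Ratio = 0.1046 / 0.08265 = 1.266.

I_new/I_old ≈ 1.27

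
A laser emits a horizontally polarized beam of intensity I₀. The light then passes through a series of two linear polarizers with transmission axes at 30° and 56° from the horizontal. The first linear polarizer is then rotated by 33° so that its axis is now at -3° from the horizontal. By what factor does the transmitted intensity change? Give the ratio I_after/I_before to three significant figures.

Before rotation:
I₁ = I₀ cos²(30° − 0°) = I₀ cos²(30°) = 0.75 I₀.
I₂ = I₁ cos²(56° − 30°) = 0.75 I₀ · cos²(26°) = 0.6059 I₀.
After rotation:
I₁ = I₀ cos²(-3° − 0°) = I₀ cos²(3°) = 0.9973 I₀.
I₂ = I₁ cos²(56° + 3°) = 0.9973 I₀ · cos²(59°) = 0.2645 I₀.
Ratio = 0.2645 / 0.6059 = 0.4366.

I_new/I_old ≈ 0.437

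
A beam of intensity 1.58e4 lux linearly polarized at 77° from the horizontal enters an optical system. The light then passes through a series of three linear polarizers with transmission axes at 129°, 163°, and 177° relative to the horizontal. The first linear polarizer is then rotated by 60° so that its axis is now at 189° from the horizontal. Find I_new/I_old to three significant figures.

I_new/I_old ≈ 0.435

Before rotation:
I₁ = I₀ cos²(129° − 77°) = I₀ cos²(52°) = 0.379 I₀.
I₂ = I₁ cos²(163° − 129°) = 0.379 I₀ · cos²(34°) = 0.2605 I₀.
I₃ = I₂ cos²(177° − 163°) = 0.2605 I₀ · cos²(14°) = 0.2453 I₀.
After rotation:
I₁ = I₀ cos²(189° − 77°) = I₀ cos²(68°) = 0.1403 I₀.
I₂ = I₁ cos²(163° − 189°) = 0.1403 I₀ · cos²(26°) = 0.1134 I₀.
I₃ = I₂ cos²(177° − 163°) = 0.1134 I₀ · cos²(14°) = 0.1067 I₀.
Ratio = 0.1067 / 0.2453 = 0.4351.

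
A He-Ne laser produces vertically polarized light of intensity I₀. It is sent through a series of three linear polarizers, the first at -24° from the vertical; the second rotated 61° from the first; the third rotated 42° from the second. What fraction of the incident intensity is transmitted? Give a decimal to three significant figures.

≈ 0.108 I₀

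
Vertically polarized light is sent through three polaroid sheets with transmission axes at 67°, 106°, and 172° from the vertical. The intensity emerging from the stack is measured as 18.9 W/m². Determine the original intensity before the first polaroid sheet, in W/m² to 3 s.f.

I₀ ≈ 1240 W/m²

I₁ = I₀ cos²(67° − 0°) = I₀ cos²(67°) = 0.1527 I₀.
I₂ = I₁ cos²(106° − 67°) = 0.1527 I₀ · cos²(39°) = 0.09221 I₀.
I₃ = I₂ cos²(172° − 106°) = 0.09221 I₀ · cos²(66°) = 0.01525 I₀.
So 18.9 W/m² = 0.01525 I₀, giving I₀ = 18.9/0.01525 = 1239 W/m².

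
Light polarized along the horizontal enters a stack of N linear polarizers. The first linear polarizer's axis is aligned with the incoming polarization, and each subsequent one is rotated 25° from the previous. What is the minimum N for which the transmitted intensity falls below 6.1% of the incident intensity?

First polarizer is aligned with the polarization: full transmission.
Each further stage multiplies by cos²(25°) = 0.8214.
After N polarizers: T = 0.8214^(N−1). Require T < 0.061 ⇒ N−1 > ln(0.061)/ln(0.8214) = 14.22, so N−1 ≥ 15 and N = 16.
Check: N=16 gives T = 0.05227 < 0.061; N=15 gives T = 0.06364.

N = 16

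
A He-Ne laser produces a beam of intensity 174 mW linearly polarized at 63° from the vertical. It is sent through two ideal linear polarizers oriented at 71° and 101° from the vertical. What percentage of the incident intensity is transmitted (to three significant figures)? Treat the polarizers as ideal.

I₁ = 174 mW · cos²(8°) = 170.6 mW.
I₂ = I₁ · cos²(30°) = 170.6 · 0.75 = 128 mW.
That is 73.55% of the incident intensity.

≈ 73.5%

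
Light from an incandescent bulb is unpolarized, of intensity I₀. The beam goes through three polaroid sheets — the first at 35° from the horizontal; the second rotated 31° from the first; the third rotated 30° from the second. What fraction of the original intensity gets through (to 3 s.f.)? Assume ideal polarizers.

≈ 0.276 I₀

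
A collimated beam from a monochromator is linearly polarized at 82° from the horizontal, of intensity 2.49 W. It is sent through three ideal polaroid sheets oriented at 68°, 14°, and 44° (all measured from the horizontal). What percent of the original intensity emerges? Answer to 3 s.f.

I₁ = 2.49 W · cos²(14°) = 2.344 W.
I₂ = I₁ · cos²(54°) = 2.344 · 0.3455 = 0.8099 W.
I₃ = I₂ · cos²(30°) = 0.8099 · 0.75 = 0.6074 W.
That is 24.4% of the incident intensity.

≈ 24.4%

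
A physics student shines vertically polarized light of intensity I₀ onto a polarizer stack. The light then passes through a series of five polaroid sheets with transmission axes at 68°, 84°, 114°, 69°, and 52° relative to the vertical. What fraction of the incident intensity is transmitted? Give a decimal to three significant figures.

I₁ = I₀ cos²(68° − 0°) = I₀ cos²(68°) = 0.1403 I₀.
I₂ = I₁ cos²(84° − 68°) = 0.1403 I₀ · cos²(16°) = 0.1297 I₀.
I₃ = I₂ cos²(114° − 84°) = 0.1297 I₀ · cos²(30°) = 0.09725 I₀.
I₄ = I₃ cos²(69° − 114°) = 0.09725 I₀ · cos²(45°) = 0.04863 I₀.
I₅ = I₄ cos²(52° − 69°) = 0.04863 I₀ · cos²(17°) = 0.04447 I₀.
Transmitted fraction = 0.04447.

≈ 0.0445 I₀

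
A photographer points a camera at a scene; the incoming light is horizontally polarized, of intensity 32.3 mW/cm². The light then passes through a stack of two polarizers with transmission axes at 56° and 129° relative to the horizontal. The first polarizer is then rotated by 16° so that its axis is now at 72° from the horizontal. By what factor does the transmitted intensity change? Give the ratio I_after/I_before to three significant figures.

I_new/I_old ≈ 1.06

Before rotation:
I₁ = I₀ cos²(56° − 0°) = I₀ cos²(56°) = 0.3127 I₀.
I₂ = I₁ cos²(129° − 56°) = 0.3127 I₀ · cos²(73°) = 0.02673 I₀.
After rotation:
I₁ = I₀ cos²(72° − 0°) = I₀ cos²(72°) = 0.09549 I₀.
I₂ = I₁ cos²(129° − 72°) = 0.09549 I₀ · cos²(57°) = 0.02833 I₀.
Ratio = 0.02833 / 0.02673 = 1.06.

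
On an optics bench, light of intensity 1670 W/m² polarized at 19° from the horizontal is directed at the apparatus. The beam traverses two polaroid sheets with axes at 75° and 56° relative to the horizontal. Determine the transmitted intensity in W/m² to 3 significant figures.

I₁ = 1670 W/m² · cos²(56°) = 522.2 W/m².
I₂ = I₁ · cos²(19°) = 522.2 · 0.894 = 466.9 W/m².

I ≈ 467 W/m²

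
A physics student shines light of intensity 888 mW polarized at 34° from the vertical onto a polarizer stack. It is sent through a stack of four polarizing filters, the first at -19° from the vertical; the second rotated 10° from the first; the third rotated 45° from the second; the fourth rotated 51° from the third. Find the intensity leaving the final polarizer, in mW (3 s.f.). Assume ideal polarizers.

I ≈ 61.8 mW

By Malus's law, I₁ = 888 mW · cos²(53°) = 321.6 mW.
I₂ = I₁ · cos²(10°) = 321.6 · 0.9698 = 311.9 mW.
I₃ = I₂ · cos²(45°) = 311.9 · 0.5 = 156 mW.
I₄ = I₃ · cos²(51°) = 156 · 0.396 = 61.77 mW.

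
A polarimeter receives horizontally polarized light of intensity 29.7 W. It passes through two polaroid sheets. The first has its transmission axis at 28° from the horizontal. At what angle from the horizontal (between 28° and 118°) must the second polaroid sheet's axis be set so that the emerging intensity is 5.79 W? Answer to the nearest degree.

θ ≈ 88°

I₁ = I₀ cos²(28° − 0°) = I₀ cos²(28°) = 0.7796 I₀.
Target fraction: 5.79 / 29.7 W = 0.1949 of I₀.
Need I₂/I₀ = 0.1949, so cos²(θ − 28°) = 0.1949 / 0.7796 = 0.2501.
θ − 28° = arccos(√0.2501) = 60.0°, giving θ ≈ 28 + 60.0 = 88.0°.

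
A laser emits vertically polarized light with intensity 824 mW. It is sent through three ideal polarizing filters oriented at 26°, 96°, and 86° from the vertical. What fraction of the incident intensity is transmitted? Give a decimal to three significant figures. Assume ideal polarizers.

I/I₀ ≈ 0.0916

By Malus's law, I₁ = 824 mW · cos²(26°) = 665.7 mW.
I₂ = I₁ · cos²(70°) = 665.7 · 0.117 = 77.87 mW.
I₃ = I₂ · cos²(10°) = 77.87 · 0.9698 = 75.52 mW.
Transmitted fraction = 0.09165.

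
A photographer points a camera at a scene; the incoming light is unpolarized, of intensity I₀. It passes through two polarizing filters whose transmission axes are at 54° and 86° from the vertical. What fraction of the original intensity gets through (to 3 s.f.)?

Unpolarized light through the first polarizer → I₁ = ½ I₀, now polarized at 54°.
I₂ = I₁ cos²(86° − 54°) = 0.5 I₀ · cos²(32°) = 0.3596 I₀.
Transmitted fraction = 0.3596.

≈ 0.360 I₀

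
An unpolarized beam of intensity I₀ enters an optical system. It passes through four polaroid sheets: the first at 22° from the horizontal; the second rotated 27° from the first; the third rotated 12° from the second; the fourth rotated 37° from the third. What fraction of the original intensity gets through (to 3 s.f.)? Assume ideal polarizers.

≈ 0.242 I₀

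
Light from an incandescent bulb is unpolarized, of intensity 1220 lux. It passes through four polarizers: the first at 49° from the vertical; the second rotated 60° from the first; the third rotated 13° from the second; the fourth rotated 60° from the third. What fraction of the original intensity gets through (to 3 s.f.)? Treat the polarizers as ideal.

I/I₀ ≈ 0.0297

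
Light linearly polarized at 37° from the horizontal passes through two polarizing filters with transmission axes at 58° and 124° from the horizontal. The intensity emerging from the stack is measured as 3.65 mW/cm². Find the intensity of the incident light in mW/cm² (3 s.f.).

By Malus's law, I₁ = I₀ cos²(58° − 37°) = I₀ cos²(21°) = 0.8716 I₀.
I₂ = I₁ cos²(124° − 58°) = 0.8716 I₀ · cos²(66°) = 0.1442 I₀.
So 3.65 mW/cm² = 0.1442 I₀, giving I₀ = 3.65/0.1442 = 25.31 mW/cm².

I₀ ≈ 25.3 mW/cm²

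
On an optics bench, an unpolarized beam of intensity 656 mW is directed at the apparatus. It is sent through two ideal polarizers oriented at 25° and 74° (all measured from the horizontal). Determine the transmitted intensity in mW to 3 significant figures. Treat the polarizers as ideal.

Unpolarized light through the first polarizer → I₁ = 656 mW/2 = 328 mW, polarized at 25°.
I₂ = I₁ · cos²(49°) = 328 · 0.4304 = 141.2 mW.

I ≈ 141 mW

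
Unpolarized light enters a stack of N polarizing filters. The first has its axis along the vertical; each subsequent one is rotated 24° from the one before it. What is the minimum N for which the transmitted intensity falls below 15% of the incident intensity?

N = 8

First polarizer halves the unpolarized light: factor 1/2.
Each further stage multiplies by cos²(24°) = 0.8346.
After N polarizers: T = 0.5·0.8346^(N−1). Require T < 0.15 ⇒ N−1 > ln(0.15/0.5)/ln(0.8346) = 6.66, so N−1 ≥ 7 and N = 8.
Check: N=8 gives T = 0.141 < 0.15; N=7 gives T = 0.1689.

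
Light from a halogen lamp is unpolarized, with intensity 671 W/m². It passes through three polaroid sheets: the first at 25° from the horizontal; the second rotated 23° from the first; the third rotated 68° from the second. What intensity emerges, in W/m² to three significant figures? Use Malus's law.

Unpolarized light through the first polarizer → I₁ = 671 W/m²/2 = 335.5 W/m², polarized at 25°.
I₂ = I₁ · cos²(23°) = 335.5 · 0.8473 = 284.3 W/m².
I₃ = I₂ · cos²(68°) = 284.3 · 0.1403 = 39.89 W/m².

I ≈ 39.9 W/m²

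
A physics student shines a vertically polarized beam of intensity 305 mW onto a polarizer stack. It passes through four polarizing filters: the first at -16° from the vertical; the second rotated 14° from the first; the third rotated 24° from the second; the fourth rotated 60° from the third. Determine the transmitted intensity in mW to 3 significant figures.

I₁ = 305 mW · cos²(16°) = 281.8 mW.
I₂ = I₁ · cos²(14°) = 281.8 · 0.9415 = 265.3 mW.
I₃ = I₂ · cos²(24°) = 265.3 · 0.8346 = 221.4 mW.
I₄ = I₃ · cos²(60°) = 221.4 · 0.25 = 55.36 mW.

I ≈ 55.4 mW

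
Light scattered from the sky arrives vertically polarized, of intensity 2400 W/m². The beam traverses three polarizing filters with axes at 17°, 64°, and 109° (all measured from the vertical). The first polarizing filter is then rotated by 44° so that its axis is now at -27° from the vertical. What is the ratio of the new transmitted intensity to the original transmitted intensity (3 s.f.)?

I_new/I_old ≈ 0.000568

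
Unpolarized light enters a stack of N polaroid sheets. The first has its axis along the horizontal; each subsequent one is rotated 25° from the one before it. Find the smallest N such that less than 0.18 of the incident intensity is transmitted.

N = 7

First polarizer halves the unpolarized light: factor 1/2.
Each further stage multiplies by cos²(25°) = 0.8214.
After N polarizers: T = 0.5·0.8214^(N−1). Require T < 0.18 ⇒ N−1 > ln(0.18/0.5)/ln(0.8214) = 5.19, so N−1 ≥ 6 and N = 7.
Check: N=7 gives T = 0.1536 < 0.18; N=6 gives T = 0.187.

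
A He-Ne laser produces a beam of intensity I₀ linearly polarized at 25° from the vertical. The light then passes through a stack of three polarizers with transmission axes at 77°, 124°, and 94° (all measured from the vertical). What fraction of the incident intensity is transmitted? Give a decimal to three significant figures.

≈ 0.132 I₀

By Malus's law, I₁ = I₀ cos²(77° − 25°) = I₀ cos²(52°) = 0.379 I₀.
I₂ = I₁ cos²(124° − 77°) = 0.379 I₀ · cos²(47°) = 0.1763 I₀.
I₃ = I₂ cos²(94° − 124°) = 0.1763 I₀ · cos²(30°) = 0.1322 I₀.
Transmitted fraction = 0.1322.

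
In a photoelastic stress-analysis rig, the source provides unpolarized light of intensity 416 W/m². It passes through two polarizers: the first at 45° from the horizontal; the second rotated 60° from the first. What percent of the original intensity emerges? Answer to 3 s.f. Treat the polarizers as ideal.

≈ 12.5%

Unpolarized light through the first polarizer → I₁ = 416 W/m²/2 = 208 W/m², polarized at 45°.
I₂ = I₁ · cos²(60°) = 208 · 0.25 = 52 W/m².
That is 12.5% of the incident intensity.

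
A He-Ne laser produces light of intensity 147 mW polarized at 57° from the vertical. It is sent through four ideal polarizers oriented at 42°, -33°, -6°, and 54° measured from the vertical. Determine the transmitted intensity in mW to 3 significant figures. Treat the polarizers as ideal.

I ≈ 1.82 mW

I₁ = 147 mW · cos²(15°) = 137.2 mW.
I₂ = I₁ · cos²(75°) = 137.2 · 0.06699 = 9.187 mW.
I₃ = I₂ · cos²(27°) = 9.187 · 0.7939 = 7.294 mW.
I₄ = I₃ · cos²(60°) = 7.294 · 0.25 = 1.823 mW.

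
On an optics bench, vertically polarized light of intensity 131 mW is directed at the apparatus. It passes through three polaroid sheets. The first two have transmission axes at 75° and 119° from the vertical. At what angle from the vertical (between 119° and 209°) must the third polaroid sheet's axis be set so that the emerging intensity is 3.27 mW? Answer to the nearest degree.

θ ≈ 151°

I₁ = I₀ cos²(75° − 0°) = I₀ cos²(75°) = 0.06699 I₀.
I₂ = I₁ cos²(119° − 75°) = 0.06699 I₀ · cos²(44°) = 0.03466 I₀.
Target fraction: 3.27 / 131 mW = 0.02496 of I₀.
Need I₃/I₀ = 0.02496, so cos²(θ − 119°) = 0.02496 / 0.03466 = 0.7201.
θ − 119° = arccos(√0.7201) = 31.9°, giving θ ≈ 119 + 31.9 = 150.9°.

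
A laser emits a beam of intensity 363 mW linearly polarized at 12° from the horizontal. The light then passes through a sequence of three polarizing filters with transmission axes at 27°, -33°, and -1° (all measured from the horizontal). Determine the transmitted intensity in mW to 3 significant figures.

I ≈ 60.9 mW

I₁ = 363 mW · cos²(15°) = 338.7 mW.
I₂ = I₁ · cos²(60°) = 338.7 · 0.25 = 84.67 mW.
I₃ = I₂ · cos²(32°) = 84.67 · 0.7192 = 60.89 mW.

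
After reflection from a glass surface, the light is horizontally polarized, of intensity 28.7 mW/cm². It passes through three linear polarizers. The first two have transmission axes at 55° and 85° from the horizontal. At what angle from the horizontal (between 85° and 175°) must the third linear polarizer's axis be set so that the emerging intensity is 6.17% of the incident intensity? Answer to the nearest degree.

By Malus's law, I₁ = I₀ cos²(55° − 0°) = I₀ cos²(55°) = 0.329 I₀.
I₂ = I₁ cos²(85° − 55°) = 0.329 I₀ · cos²(30°) = 0.2467 I₀.
Need I₃/I₀ = 0.0617, so cos²(θ − 85°) = 0.0617 / 0.2467 = 0.2501.
θ − 85° = arccos(√0.2501) = 60.0°, giving θ ≈ 85 + 60.0 = 145.0°.

θ ≈ 145°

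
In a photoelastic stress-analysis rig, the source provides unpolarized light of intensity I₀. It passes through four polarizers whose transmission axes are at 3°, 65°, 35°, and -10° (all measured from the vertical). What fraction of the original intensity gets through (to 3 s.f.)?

≈ 0.0413 I₀

Unpolarized light through the first polarizer → I₁ = ½ I₀, now polarized at 3°.
I₂ = I₁ cos²(65° − 3°) = 0.5 I₀ · cos²(62°) = 0.1102 I₀.
I₃ = I₂ cos²(35° − 65°) = 0.1102 I₀ · cos²(30°) = 0.08265 I₀.
I₄ = I₃ cos²(-10° − 35°) = 0.08265 I₀ · cos²(45°) = 0.04133 I₀.
Transmitted fraction = 0.04133.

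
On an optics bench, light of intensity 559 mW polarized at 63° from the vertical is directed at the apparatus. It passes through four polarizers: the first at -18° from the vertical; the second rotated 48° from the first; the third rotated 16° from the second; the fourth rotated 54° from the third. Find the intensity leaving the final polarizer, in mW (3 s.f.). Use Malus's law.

I ≈ 1.96 mW

By Malus's law, I₁ = 559 mW · cos²(81°) = 13.68 mW.
I₂ = I₁ · cos²(48°) = 13.68 · 0.4477 = 6.125 mW.
I₃ = I₂ · cos²(16°) = 6.125 · 0.924 = 5.66 mW.
I₄ = I₃ · cos²(54°) = 5.66 · 0.3455 = 1.955 mW.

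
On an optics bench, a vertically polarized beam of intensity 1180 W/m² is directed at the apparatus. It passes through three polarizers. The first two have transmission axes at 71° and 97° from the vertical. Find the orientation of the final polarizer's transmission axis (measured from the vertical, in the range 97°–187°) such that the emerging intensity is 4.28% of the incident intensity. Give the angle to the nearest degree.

θ ≈ 142°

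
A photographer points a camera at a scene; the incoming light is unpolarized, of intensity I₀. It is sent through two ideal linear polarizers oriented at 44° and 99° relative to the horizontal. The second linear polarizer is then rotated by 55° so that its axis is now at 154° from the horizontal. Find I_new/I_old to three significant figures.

Before rotation:
Unpolarized light through the first polarizer → I₁ = ½ I₀, now polarized at 44°.
I₂ = I₁ cos²(99° − 44°) = 0.5 I₀ · cos²(55°) = 0.1645 I₀.
After rotation:
Unpolarized light through the first polarizer → I₁ = ½ I₀, now polarized at 44°.
Angle between axes 1 and 2: 70°. I₂ = 0.5 I₀ · cos²(70°) = 0.05849 I₀.
Ratio = 0.05849 / 0.1645 = 0.3556.

I_new/I_old ≈ 0.356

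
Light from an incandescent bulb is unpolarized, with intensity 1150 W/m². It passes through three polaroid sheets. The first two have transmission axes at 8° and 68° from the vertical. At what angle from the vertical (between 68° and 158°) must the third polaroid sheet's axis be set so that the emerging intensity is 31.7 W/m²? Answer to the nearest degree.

Unpolarized light through the first polarizer → I₁ = ½ I₀, now polarized at 8°.
I₂ = I₁ cos²(68° − 8°) = 0.5 I₀ · cos²(60°) = 0.125 I₀.
Target fraction: 31.7 / 1150 W/m² = 0.02757 of I₀.
Need I₃/I₀ = 0.02757, so cos²(θ − 68°) = 0.02757 / 0.125 = 0.2205.
θ − 68° = arccos(√0.2205) = 62.0°, giving θ ≈ 68 + 62.0 = 130.0°.

θ ≈ 130°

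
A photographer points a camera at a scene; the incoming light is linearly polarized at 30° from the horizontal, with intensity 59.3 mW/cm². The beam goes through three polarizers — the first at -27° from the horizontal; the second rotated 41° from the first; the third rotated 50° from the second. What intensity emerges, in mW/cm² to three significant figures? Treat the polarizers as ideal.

I ≈ 4.14 mW/cm²

I₁ = 59.3 mW/cm² · cos²(57°) = 17.59 mW/cm².
I₂ = I₁ · cos²(41°) = 17.59 · 0.5696 = 10.02 mW/cm².
I₃ = I₂ · cos²(50°) = 10.02 · 0.4132 = 4.14 mW/cm².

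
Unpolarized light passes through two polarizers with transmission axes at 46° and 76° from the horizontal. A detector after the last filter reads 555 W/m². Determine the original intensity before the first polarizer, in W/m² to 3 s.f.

I₀ ≈ 1480 W/m²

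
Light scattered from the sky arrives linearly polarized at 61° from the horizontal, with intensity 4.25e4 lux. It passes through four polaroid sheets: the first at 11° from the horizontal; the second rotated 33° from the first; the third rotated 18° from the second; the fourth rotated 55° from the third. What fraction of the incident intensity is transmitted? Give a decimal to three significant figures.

I₁ = 4.25e4 lux · cos²(50°) = 1.756e+04 lux.
I₂ = I₁ · cos²(33°) = 1.756e+04 · 0.7034 = 1.235e+04 lux.
I₃ = I₂ · cos²(18°) = 1.235e+04 · 0.9045 = 1.117e+04 lux.
I₄ = I₃ · cos²(55°) = 1.117e+04 · 0.329 = 3675 lux.
Transmitted fraction = 0.08648.

I/I₀ ≈ 0.0865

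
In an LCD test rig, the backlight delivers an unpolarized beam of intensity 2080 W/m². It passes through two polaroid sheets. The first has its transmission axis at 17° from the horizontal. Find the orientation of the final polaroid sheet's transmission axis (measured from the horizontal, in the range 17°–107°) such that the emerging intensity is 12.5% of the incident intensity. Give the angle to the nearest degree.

Unpolarized light through the first polarizer → I₁ = ½ I₀, now polarized at 17°.
Need I₂/I₀ = 0.125, so cos²(θ − 17°) = 0.125 / 0.5 = 0.25.
θ − 17° = arccos(√0.25) = 60.0°, giving θ ≈ 17 + 60.0 = 77.0°.

θ ≈ 77°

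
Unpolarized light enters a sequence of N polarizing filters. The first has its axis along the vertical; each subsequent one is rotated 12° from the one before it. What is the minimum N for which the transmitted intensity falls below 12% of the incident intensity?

N = 34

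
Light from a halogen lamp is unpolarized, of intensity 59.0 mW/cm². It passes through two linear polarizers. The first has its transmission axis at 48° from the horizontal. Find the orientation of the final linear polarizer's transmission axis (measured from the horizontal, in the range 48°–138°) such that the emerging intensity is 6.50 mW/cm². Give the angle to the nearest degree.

θ ≈ 110°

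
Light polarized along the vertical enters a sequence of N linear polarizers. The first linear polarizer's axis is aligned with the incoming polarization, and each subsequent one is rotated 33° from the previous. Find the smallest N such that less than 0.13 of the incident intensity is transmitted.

First polarizer is aligned with the polarization: full transmission.
Each further stage multiplies by cos²(33°) = 0.7034.
After N polarizers: T = 0.7034^(N−1). Require T < 0.13 ⇒ N−1 > ln(0.13)/ln(0.7034) = 5.80, so N−1 ≥ 6 and N = 7.
Check: N=7 gives T = 0.1211 < 0.13; N=6 gives T = 0.1722.

N = 7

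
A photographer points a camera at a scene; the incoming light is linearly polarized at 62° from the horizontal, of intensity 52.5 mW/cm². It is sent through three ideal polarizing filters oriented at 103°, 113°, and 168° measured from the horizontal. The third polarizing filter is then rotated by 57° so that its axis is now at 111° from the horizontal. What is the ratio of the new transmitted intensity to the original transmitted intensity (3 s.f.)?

Before rotation:
I₁ = I₀ cos²(103° − 62°) = I₀ cos²(41°) = 0.5696 I₀.
I₂ = I₁ cos²(113° − 103°) = 0.5696 I₀ · cos²(10°) = 0.5524 I₀.
I₃ = I₂ cos²(168° − 113°) = 0.5524 I₀ · cos²(55°) = 0.1817 I₀.
After rotation:
I₁ = I₀ cos²(103° − 62°) = I₀ cos²(41°) = 0.5696 I₀.
I₂ = I₁ cos²(113° − 103°) = 0.5696 I₀ · cos²(10°) = 0.5524 I₀.
I₃ = I₂ cos²(111° − 113°) = 0.5524 I₀ · cos²(2°) = 0.5517 I₀.
Ratio = 0.5517 / 0.1817 = 3.036.

I_new/I_old ≈ 3.04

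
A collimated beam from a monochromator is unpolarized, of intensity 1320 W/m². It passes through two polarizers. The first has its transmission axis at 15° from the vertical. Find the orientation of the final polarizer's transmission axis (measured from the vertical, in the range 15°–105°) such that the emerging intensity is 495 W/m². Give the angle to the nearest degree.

Unpolarized light through the first polarizer → I₁ = ½ I₀, now polarized at 15°.
Target fraction: 495 / 1320 W/m² = 0.375 of I₀.
Need I₂/I₀ = 0.375, so cos²(θ − 15°) = 0.375 / 0.5 = 0.75.
θ − 15° = arccos(√0.75) = 30.0°, giving θ ≈ 15 + 30.0 = 45.0°.

θ ≈ 45°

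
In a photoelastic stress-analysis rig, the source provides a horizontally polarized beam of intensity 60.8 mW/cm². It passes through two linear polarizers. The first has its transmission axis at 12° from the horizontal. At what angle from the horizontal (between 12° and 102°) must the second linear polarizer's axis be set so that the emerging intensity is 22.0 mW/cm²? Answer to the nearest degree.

θ ≈ 64°

I₁ = I₀ cos²(12° − 0°) = I₀ cos²(12°) = 0.9568 I₀.
Target fraction: 22.0 / 60.8 mW/cm² = 0.3618 of I₀.
Need I₂/I₀ = 0.3618, so cos²(θ − 12°) = 0.3618 / 0.9568 = 0.3782.
θ − 12° = arccos(√0.3782) = 52.1°, giving θ ≈ 12 + 52.1 = 64.1°.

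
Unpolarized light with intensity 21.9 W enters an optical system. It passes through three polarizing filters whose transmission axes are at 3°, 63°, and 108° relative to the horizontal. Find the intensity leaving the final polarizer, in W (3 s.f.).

Unpolarized light through the first polarizer → I₁ = 21.9 W/2 = 10.95 W, polarized at 3°.
I₂ = I₁ · cos²(60°) = 10.95 · 0.25 = 2.738 W.
I₃ = I₂ · cos²(45°) = 2.738 · 0.5 = 1.369 W.

I ≈ 1.37 W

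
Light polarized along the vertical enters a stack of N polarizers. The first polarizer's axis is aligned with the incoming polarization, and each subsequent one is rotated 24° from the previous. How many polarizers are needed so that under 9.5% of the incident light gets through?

N = 15

First polarizer is aligned with the polarization: full transmission.
Each further stage multiplies by cos²(24°) = 0.8346.
After N polarizers: T = 0.8346^(N−1). Require T < 0.095 ⇒ N−1 > ln(0.095)/ln(0.8346) = 13.02, so N−1 ≥ 14 and N = 15.
Check: N=15 gives T = 0.07951 < 0.095; N=14 gives T = 0.09528.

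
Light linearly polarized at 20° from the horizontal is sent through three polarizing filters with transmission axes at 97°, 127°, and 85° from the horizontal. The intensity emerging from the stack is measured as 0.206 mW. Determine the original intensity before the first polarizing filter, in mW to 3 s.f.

I₀ ≈ 9.83 mW

By Malus's law, I₁ = I₀ cos²(97° − 20°) = I₀ cos²(77°) = 0.0506 I₀.
I₂ = I₁ cos²(127° − 97°) = 0.0506 I₀ · cos²(30°) = 0.03795 I₀.
I₃ = I₂ cos²(85° − 127°) = 0.03795 I₀ · cos²(42°) = 0.02096 I₀.
So 0.206 mW = 0.02096 I₀, giving I₀ = 0.206/0.02096 = 9.828 mW.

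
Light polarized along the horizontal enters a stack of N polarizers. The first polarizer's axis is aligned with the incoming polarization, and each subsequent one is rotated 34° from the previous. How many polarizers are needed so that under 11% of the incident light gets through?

First polarizer is aligned with the polarization: full transmission.
Each further stage multiplies by cos²(34°) = 0.6873.
After N polarizers: T = 0.6873^(N−1). Require T < 0.11 ⇒ N−1 > ln(0.11)/ln(0.6873) = 5.89, so N−1 ≥ 6 and N = 7.
Check: N=7 gives T = 0.1054 < 0.11; N=6 gives T = 0.1534.

N = 7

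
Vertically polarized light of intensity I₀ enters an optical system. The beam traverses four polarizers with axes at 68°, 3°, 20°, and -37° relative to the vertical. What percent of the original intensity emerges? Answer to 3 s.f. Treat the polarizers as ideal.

I₁ = I₀ cos²(68° − 0°) = I₀ cos²(68°) = 0.1403 I₀.
I₂ = I₁ cos²(3° − 68°) = 0.1403 I₀ · cos²(65°) = 0.02506 I₀.
I₃ = I₂ cos²(20° − 3°) = 0.02506 I₀ · cos²(17°) = 0.02292 I₀.
I₄ = I₃ cos²(-37° − 20°) = 0.02292 I₀ · cos²(57°) = 0.006799 I₀.
That is 0.6799% of the incident intensity.

≈ 0.680%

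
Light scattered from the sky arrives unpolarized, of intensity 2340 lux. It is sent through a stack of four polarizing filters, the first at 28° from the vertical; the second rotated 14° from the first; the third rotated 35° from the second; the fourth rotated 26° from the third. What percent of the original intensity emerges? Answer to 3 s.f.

Unpolarized light through the first polarizer → I₁ = 2340 lux/2 = 1170 lux, polarized at 28°.
I₂ = I₁ · cos²(14°) = 1170 · 0.9415 = 1102 lux.
I₃ = I₂ · cos²(35°) = 1102 · 0.671 = 739.1 lux.
I₄ = I₃ · cos²(26°) = 739.1 · 0.8078 = 597.1 lux.
That is 25.52% of the incident intensity.

≈ 25.5%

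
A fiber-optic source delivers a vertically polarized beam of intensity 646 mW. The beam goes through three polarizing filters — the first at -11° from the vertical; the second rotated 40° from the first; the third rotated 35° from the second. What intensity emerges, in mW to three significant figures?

I ≈ 245 mW

I₁ = 646 mW · cos²(11°) = 622.5 mW.
I₂ = I₁ · cos²(40°) = 622.5 · 0.5868 = 365.3 mW.
I₃ = I₂ · cos²(35°) = 365.3 · 0.671 = 245.1 mW.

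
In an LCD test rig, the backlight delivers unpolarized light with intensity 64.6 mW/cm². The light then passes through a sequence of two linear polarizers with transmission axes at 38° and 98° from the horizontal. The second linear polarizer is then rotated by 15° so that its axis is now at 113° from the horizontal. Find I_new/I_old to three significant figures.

I_new/I_old ≈ 0.268

Before rotation:
Unpolarized light through the first polarizer → I₁ = ½ I₀, now polarized at 38°.
I₂ = I₁ cos²(98° − 38°) = 0.5 I₀ · cos²(60°) = 0.125 I₀.
After rotation:
Unpolarized light through the first polarizer → I₁ = ½ I₀, now polarized at 38°.
I₂ = I₁ cos²(113° − 38°) = 0.5 I₀ · cos²(75°) = 0.03349 I₀.
Ratio = 0.03349 / 0.125 = 0.2679.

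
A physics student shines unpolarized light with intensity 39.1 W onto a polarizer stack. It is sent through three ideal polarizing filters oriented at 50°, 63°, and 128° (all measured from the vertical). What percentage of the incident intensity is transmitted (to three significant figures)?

≈ 8.48%

Unpolarized light through the first polarizer → I₁ = 39.1 W/2 = 19.55 W, polarized at 50°.
I₂ = I₁ · cos²(13°) = 19.55 · 0.9494 = 18.56 W.
I₃ = I₂ · cos²(65°) = 18.56 · 0.1786 = 3.315 W.
That is 8.478% of the incident intensity.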